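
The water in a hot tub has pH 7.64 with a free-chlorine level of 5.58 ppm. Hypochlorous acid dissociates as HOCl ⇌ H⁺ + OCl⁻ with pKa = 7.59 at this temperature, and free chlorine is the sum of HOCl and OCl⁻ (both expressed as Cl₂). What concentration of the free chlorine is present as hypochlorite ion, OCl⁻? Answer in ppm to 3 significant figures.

[OCl⁻]/[HOCl] = 10^(pH − pKa) = 10^(7.64 − 7.59) = 10^0.05 = 1.122.
Fraction as HOCl = 1 / (1 + 1.122) = 0.4712.
OCl⁻ = (1 − 0.4712) × 5.58 ppm = 2.95 ppm.

2.95 ppm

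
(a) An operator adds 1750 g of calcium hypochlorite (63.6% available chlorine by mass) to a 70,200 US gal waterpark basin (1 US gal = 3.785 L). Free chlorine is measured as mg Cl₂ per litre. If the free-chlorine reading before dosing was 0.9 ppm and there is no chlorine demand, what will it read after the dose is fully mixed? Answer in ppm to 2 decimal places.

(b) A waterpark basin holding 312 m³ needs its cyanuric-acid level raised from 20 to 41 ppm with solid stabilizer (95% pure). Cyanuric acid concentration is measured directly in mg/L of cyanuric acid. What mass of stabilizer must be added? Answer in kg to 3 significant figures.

(a) Volume: 70,200 US gal × 3.785 L/gal = 265,707 L.
(a) Available chlorine delivered: 1750 g × 0.636 = 1113 g as Cl₂.
(a) Concentration rise: 1113 g / 265,707 L = 4.189 mg/L = 4.19 ppm.
(a) Final FC: 0.9 + 4.19 = 5.09 ppm.

(b) Volume: 312 m³ = 312,000 L.
(b) CYA to add: (41 − 20) = 21 mg/L × 312,000 L = 6552 g cyanuric acid.
(b) At 95% purity: 6552 / 0.95 = 6897 g product.

(a) 5.09 ppm; (b) 6.90 kg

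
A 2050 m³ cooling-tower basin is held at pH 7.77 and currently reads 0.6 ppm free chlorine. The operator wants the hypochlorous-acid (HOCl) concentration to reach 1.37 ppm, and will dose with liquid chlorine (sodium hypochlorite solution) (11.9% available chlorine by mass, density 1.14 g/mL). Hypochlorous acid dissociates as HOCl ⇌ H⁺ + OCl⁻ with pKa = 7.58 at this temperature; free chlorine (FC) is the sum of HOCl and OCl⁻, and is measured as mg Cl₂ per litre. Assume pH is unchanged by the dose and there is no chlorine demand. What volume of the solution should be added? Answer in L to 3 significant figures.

Volume: 2050 m³ = 2,050,000 L.
[OCl⁻]/[HOCl] = 10^(pH − pKa) = 10^(7.77 − 7.58) = 1.549; fraction as HOCl = 1/(1 + 1.549) = 0.3923.
Free chlorine required for 1.37 ppm HOCl: 1.37 / 0.3923 = 3.492 ppm.
FC to add: 3.492 − 0.6 = 2.892 mg/L as Cl₂.
Cl₂ equivalent: 2.892 mg/L × 2,050,000 L = 5928 g.
Product at 11.9% available Cl: 5928 / 0.119 = 49,820 g.
Volume: 49,820 g ÷ 1.14 g/mL = 43,700 mL.

43.7 L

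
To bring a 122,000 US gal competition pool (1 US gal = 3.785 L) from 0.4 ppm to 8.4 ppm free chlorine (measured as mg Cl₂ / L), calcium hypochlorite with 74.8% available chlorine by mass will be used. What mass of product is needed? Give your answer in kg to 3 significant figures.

4.94 kg

Volume: 122,000 US gal × 3.785 L/gal = 461,770 L.
Chlorine deficit: 8.4 − 0.4 = 8 ppm = 8 mg/L as Cl₂.
Cl₂ equivalent needed: 8 mg/L × 461,770 L = 3,694,000 mg = 3694 g.
Product at 74.8% available chlorine: 3694 / 0.748 = 4939 g.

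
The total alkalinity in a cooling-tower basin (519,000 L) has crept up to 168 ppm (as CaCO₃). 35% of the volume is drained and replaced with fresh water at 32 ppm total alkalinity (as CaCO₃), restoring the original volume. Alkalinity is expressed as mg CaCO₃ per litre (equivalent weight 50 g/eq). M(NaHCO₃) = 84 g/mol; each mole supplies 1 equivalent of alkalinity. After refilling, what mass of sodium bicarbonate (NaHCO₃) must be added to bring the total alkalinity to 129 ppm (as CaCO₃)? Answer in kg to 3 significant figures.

After draining 35% and refilling: 168 × 0.65 + 32 × 0.35 = 120.4 ppm.
Deficit to target: 129 − 120.4 = 8.6 mg/L.
As CaCO₃: 8.6 mg/L × 519,000 L = 4463 g; ÷ 50 g/eq ÷ 1 = 89.27 mol NaHCO₃.
Mass: 89.27 × 84 = 7499 g.

7.50 kg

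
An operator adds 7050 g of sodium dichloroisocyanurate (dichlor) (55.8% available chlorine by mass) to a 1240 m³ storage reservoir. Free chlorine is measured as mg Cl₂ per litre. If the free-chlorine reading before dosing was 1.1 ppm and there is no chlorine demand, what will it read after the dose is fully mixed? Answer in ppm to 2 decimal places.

Volume: 1240 m³ = 1,240,000 L.
Available chlorine delivered: 7050 g × 0.558 = 3934 g as Cl₂.
Concentration rise: 3934 g / 1,240,000 L = 3.173 mg/L = 3.17 ppm.
Final FC: 1.1 + 3.17 = 4.27 ppm.

4.27 ppm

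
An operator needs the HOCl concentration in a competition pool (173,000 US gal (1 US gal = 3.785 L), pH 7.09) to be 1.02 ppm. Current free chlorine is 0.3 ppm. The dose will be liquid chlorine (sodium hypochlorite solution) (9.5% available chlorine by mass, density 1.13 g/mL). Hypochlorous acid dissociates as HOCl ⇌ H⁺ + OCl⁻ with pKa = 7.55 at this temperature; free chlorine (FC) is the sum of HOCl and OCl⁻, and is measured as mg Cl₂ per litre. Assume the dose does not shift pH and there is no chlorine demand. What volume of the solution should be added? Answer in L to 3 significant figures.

6.55 L

Volume: 173,000 US gal × 3.785 L/gal = 654,805 L.
[OCl⁻]/[HOCl] = 10^(pH − pKa) = 10^(7.09 − 7.55) = 0.3467; fraction as HOCl = 1/(1 + 0.3467) = 0.7425.
Free chlorine required for 1.02 ppm HOCl: 1.02 / 0.7425 = 1.374 ppm.
FC to add: 1.374 − 0.3 = 1.074 mg/L as Cl₂.
Cl₂ equivalent: 1.074 mg/L × 654,805 L = 703 g.
Product at 9.5% available Cl: 703 / 0.095 = 7400 g.
Volume: 7400 g ÷ 1.13 g/mL = 6549 mL.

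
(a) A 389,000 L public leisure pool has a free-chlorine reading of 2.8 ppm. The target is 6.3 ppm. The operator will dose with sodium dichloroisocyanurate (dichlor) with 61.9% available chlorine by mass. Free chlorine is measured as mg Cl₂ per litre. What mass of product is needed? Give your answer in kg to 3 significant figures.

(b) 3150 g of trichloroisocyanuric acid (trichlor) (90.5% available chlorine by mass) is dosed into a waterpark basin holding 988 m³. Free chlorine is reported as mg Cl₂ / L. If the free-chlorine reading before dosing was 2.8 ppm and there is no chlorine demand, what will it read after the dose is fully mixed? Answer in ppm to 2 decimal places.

(a) Chlorine deficit: 6.3 − 2.8 = 3.5 ppm = 3.5 mg/L as Cl₂.
(a) Cl₂ equivalent needed: 3.5 mg/L × 389,000 L = 1,362,000 mg = 1362 g.
(a) Product at 61.9% available chlorine: 1362 / 0.619 = 2200 g.

(b) Volume: 988 m³ = 988,000 L.
(b) Available chlorine delivered: 3150 g × 0.905 = 2851 g as Cl₂.
(b) Concentration rise: 2851 g / 988,000 L = 2.885 mg/L = 2.89 ppm.
(b) Final FC: 2.8 + 2.89 = 5.69 ppm.

(a) 2.20 kg; (b) 5.69 ppm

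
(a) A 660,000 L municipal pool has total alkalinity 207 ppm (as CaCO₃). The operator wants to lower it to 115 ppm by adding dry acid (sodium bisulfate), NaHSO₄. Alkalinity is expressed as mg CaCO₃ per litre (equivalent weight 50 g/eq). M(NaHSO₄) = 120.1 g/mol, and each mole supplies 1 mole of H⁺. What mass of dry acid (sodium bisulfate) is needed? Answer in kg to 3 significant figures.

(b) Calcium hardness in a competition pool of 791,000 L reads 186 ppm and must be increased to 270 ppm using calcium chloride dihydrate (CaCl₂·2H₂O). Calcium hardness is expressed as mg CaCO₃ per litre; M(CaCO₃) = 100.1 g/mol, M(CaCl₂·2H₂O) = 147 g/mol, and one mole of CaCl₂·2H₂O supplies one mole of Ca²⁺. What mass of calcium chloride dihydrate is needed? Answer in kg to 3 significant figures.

(a) Alkalinity to neutralize: (207 − 115) = 92 mg/L as CaCO₃ × 660,000 L = 60,720 g as CaCO₃.
(a) Equivalents of H⁺ required: 60,720 ÷ 50 g/eq = 1214 eq = 1214 mol NaHSO₄.
(a) Mass of NaHSO₄: 1214 × 120.1 = 145,800 g.

(b) Hardness to add: (270 − 186) = 84 mg/L as CaCO₃ × 791,000 L = 66,440 g as CaCO₃.
(b) Moles of Ca²⁺ (1 mol Ca²⁺ ≡ 1 mol CaCO₃): 66,440 / 100.1 g/mol = 663.8 mol.
(b) Mass of CaCl₂·2H₂O: 663.8 × 147 = 97,580 g.

(a) 146 kg; (b) 97.6 kg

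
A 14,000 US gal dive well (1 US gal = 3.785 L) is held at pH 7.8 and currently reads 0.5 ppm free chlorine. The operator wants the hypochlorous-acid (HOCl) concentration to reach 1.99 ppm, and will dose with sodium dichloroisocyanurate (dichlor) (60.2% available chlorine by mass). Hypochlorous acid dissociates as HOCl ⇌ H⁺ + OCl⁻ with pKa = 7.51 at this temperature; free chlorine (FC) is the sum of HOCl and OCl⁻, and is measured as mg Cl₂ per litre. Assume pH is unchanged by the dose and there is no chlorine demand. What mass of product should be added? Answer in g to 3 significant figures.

473 g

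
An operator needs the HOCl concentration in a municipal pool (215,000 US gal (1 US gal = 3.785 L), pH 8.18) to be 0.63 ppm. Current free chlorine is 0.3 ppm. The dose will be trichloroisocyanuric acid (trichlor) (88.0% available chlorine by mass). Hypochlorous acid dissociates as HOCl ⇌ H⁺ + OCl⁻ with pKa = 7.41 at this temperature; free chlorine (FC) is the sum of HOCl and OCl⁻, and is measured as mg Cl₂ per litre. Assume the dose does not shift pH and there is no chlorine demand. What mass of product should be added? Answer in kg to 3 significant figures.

3.74 kg

Volume: 215,000 US gal × 3.785 L/gal = 813,775 L.
[OCl⁻]/[HOCl] = 10^(pH − pKa) = 10^(8.18 − 7.41) = 5.888; fraction as HOCl = 1/(1 + 5.888) = 0.1452.
Free chlorine required for 0.63 ppm HOCl: 0.63 / 0.1452 = 4.34 ppm.
FC to add: 4.34 − 0.3 = 4.04 mg/L as Cl₂.
Cl₂ equivalent: 4.04 mg/L × 813,775 L = 3287 g.
Product at 88.0% available Cl: 3287 / 0.88 = 3736 g.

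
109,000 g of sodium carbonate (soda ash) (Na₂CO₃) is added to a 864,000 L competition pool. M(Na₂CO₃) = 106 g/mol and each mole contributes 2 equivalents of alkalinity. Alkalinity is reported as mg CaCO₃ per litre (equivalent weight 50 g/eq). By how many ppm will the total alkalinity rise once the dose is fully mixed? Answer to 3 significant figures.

119 ppm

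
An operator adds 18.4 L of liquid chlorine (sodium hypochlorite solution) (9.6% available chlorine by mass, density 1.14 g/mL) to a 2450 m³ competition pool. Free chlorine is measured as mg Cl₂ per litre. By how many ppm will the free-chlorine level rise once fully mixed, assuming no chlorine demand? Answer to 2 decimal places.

0.82 ppm

Volume: 2450 m³ = 2,450,000 L.
Mass of solution: 18.4 L × 1000 mL/L × 1.14 g/mL = 20,980 g.
Available chlorine delivered: 20,980 g × 0.096 = 2014 g as Cl₂.
Concentration rise: 2014 g / 2,450,000 L = 0.8219 mg/L = 0.82 ppm.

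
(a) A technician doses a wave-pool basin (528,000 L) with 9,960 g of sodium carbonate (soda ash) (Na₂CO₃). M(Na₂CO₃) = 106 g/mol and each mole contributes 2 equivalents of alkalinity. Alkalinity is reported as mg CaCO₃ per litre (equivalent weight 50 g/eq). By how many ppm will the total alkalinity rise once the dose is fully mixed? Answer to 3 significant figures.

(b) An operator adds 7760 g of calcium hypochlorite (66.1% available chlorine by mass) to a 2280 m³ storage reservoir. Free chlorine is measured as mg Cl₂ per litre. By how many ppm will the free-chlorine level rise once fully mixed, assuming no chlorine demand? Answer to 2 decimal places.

(a) 17.8 ppm; (b) 2.25 ppm

(a) Moles of Na₂CO₃: 9,960 g ÷ 106 g/mol = 93.96 mol → 187.9 eq of alkalinity.
(a) As CaCO₃: 187.9 eq × 50 g/eq = 9396 g.
(a) Rise: 9396 g / 528,000 L × 1000 = 17.8 mg/L.

(b) Volume: 2280 m³ = 2,280,000 L.
(b) Available chlorine delivered: 7760 g × 0.661 = 5129 g as Cl₂.
(b) Concentration rise: 5129 g / 2,280,000 L = 2.25 mg/L = 2.25 ppm.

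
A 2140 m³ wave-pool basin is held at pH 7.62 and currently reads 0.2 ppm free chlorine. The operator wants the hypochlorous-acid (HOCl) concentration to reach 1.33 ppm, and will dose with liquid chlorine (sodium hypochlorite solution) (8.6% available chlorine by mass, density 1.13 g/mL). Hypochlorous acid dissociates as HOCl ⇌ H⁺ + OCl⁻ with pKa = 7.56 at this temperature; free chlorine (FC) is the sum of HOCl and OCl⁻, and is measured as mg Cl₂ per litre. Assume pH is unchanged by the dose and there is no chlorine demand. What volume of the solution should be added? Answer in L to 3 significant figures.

Volume: 2140 m³ = 2,140,000 L.
[OCl⁻]/[HOCl] = 10^(pH − pKa) = 10^(7.62 − 7.56) = 1.148; fraction as HOCl = 1/(1 + 1.148) = 0.4655.
Free chlorine required for 1.33 ppm HOCl: 1.33 / 0.4655 = 2.857 ppm.
FC to add: 2.857 − 0.2 = 2.657 mg/L as Cl₂.
Cl₂ equivalent: 2.657 mg/L × 2,140,000 L = 5686 g.
Product at 8.6% available Cl: 5686 / 0.086 = 66,120 g.
Volume: 66,120 g ÷ 1.13 g/mL = 58,510 mL.

58.5 L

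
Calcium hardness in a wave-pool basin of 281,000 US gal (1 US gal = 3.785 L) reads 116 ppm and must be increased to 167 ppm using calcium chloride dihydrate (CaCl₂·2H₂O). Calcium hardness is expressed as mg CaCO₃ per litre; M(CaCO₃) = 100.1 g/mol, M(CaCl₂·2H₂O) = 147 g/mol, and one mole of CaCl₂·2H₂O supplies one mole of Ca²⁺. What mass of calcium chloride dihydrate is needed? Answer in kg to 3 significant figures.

79.7 kg

Volume: 281,000 US gal × 3.785 L/gal = 1,063,585 L.
Hardness to add: (167 − 116) = 51 mg/L as CaCO₃ × 1,063,585 L = 54,240 g as CaCO₃.
Moles of Ca²⁺ (1 mol Ca²⁺ ≡ 1 mol CaCO₃): 54,240 / 100.1 g/mol = 541.9 mol.
Mass of CaCl₂·2H₂O: 541.9 × 147 = 79,660 g.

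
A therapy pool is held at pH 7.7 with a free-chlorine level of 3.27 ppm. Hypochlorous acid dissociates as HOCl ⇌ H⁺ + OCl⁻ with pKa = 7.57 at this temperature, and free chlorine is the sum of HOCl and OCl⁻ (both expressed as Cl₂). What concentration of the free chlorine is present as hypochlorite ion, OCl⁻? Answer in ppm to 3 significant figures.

1.88 ppm

[OCl⁻]/[HOCl] = 10^(pH − pKa) = 10^(7.7 − 7.57) = 10^0.13 = 1.349.
Fraction as HOCl = 1 / (1 + 1.349) = 0.4257.
OCl⁻ = (1 − 0.4257) × 3.27 ppm = 1.878 ppm.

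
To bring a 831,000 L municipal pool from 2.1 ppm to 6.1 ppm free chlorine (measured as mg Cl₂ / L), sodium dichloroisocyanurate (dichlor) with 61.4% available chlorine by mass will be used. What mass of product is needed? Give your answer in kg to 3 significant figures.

Chlorine deficit: 6.1 − 2.1 = 4 ppm = 4 mg/L as Cl₂.
Cl₂ equivalent needed: 4 mg/L × 831,000 L = 3,324,000 mg = 3324 g.
Product at 61.4% available chlorine: 3324 / 0.614 = 5414 g.

5.41 kg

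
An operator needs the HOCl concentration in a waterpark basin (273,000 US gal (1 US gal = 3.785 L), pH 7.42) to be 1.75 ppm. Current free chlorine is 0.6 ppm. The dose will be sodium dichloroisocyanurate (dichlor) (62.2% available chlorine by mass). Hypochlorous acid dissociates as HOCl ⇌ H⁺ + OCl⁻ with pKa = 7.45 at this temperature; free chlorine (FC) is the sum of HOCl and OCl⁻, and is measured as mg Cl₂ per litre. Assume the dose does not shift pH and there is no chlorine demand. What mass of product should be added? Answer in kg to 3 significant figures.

4.62 kg

Volume: 273,000 US gal × 3.785 L/gal = 1,033,305 L.
[OCl⁻]/[HOCl] = 10^(pH − pKa) = 10^(7.42 − 7.45) = 0.9333; fraction as HOCl = 1/(1 + 0.9333) = 0.5173.
Free chlorine required for 1.75 ppm HOCl: 1.75 / 0.5173 = 3.383 ppm.
FC to add: 3.383 − 0.6 = 2.783 mg/L as Cl₂.
Cl₂ equivalent: 2.783 mg/L × 1,033,305 L = 2876 g.
Product at 62.2% available Cl: 2876 / 0.622 = 4624 g.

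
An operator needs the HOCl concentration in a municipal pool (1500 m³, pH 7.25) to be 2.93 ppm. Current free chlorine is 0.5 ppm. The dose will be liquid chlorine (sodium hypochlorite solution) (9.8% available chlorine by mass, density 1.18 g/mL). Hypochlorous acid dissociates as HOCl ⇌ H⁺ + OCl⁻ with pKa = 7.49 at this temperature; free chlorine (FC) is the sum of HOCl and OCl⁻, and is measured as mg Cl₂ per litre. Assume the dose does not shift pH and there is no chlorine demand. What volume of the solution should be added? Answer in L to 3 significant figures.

Volume: 1500 m³ = 1,500,000 L.
[OCl⁻]/[HOCl] = 10^(pH − pKa) = 10^(7.25 − 7.49) = 0.5754; fraction as HOCl = 1/(1 + 0.5754) = 0.6347.
Free chlorine required for 2.93 ppm HOCl: 2.93 / 0.6347 = 4.616 ppm.
FC to add: 4.616 − 0.5 = 4.116 mg/L as Cl₂.
Cl₂ equivalent: 4.116 mg/L × 1,500,000 L = 6174 g.
Product at 9.8% available Cl: 6174 / 0.098 = 63,000 g.
Volume: 63,000 g ÷ 1.18 g/mL = 53,390 mL.

53.4 L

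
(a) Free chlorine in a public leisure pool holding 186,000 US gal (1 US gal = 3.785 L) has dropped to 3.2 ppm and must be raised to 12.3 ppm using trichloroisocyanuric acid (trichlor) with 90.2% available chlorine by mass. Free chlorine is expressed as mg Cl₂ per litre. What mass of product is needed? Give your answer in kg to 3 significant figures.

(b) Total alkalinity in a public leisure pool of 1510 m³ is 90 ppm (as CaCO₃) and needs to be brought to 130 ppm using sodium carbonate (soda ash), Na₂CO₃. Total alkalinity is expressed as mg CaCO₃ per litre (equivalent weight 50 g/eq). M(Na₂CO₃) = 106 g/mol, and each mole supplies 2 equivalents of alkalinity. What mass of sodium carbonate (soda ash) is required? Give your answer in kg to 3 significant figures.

(a) Volume: 186,000 US gal × 3.785 L/gal = 704,010 L.
(a) Chlorine deficit: 12.3 − 3.2 = 9.1 ppm = 9.1 mg/L as Cl₂.
(a) Cl₂ equivalent needed: 9.1 mg/L × 704,010 L = 6,406,000 mg = 6406 g.
(a) Product at 90.2% available chlorine: 6406 / 0.902 = 7103 g.

(b) Volume: 1510 m³ = 1,510,000 L.
(b) Alkalinity to add: (130 − 90) = 40 mg/L as CaCO₃ × 1,510,000 L = 60,400 g as CaCO₃.
(b) Equivalents: 60,400 g ÷ 50 g/eq = 1208 eq.
(b) Each mole of Na₂CO₃ supplies 2 eq, so 1208 / 2 = 604 mol.
(b) Mass: 604 mol × 106 g/mol = 64,020 g.

(a) 7.10 kg; (b) 64.0 kg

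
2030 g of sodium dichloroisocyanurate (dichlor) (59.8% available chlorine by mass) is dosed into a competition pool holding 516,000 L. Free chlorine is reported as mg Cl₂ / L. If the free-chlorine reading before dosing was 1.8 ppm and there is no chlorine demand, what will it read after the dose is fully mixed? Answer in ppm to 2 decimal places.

4.15 ppm

Available chlorine delivered: 2030 g × 0.598 = 1214 g as Cl₂.
Concentration rise: 1214 g / 516,000 L = 2.353 mg/L = 2.35 ppm.
Final FC: 1.8 + 2.35 = 4.15 ppm.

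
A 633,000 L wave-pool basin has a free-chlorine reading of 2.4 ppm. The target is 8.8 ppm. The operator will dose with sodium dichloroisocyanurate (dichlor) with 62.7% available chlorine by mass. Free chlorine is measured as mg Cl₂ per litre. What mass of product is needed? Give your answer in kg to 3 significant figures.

Chlorine deficit: 8.8 − 2.4 = 6.4 ppm = 6.4 mg/L as Cl₂.
Cl₂ equivalent needed: 6.4 mg/L × 633,000 L = 4,051,000 mg = 4051 g.
Product at 62.7% available chlorine: 4051 / 0.627 = 6461 g.

6.46 kg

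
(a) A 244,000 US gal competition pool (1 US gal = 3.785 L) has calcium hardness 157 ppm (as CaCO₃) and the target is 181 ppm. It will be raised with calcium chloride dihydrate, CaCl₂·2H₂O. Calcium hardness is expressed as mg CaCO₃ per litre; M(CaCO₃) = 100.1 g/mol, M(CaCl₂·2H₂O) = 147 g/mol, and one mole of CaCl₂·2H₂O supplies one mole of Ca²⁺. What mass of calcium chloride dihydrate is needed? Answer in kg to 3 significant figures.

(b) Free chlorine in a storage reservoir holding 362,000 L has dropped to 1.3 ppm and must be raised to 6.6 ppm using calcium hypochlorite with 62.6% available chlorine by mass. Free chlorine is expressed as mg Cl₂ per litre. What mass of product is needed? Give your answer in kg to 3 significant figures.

(a) 32.5 kg; (b) 3.06 kg

(a) Volume: 244,000 US gal × 3.785 L/gal = 923,540 L.
(a) Hardness to add: (181 − 157) = 24 mg/L as CaCO₃ × 923,540 L = 22,160 g as CaCO₃.
(a) Moles of Ca²⁺ (1 mol Ca²⁺ ≡ 1 mol CaCO₃): 22,160 / 100.1 g/mol = 221.4 mol.
(a) Mass of CaCl₂·2H₂O: 221.4 × 147 = 32,550 g.

(b) Chlorine deficit: 6.6 − 1.3 = 5.3 ppm = 5.3 mg/L as Cl₂.
(b) Cl₂ equivalent needed: 5.3 mg/L × 362,000 L = 1,919,000 mg = 1919 g.
(b) Product at 62.6% available chlorine: 1919 / 0.626 = 3065 g.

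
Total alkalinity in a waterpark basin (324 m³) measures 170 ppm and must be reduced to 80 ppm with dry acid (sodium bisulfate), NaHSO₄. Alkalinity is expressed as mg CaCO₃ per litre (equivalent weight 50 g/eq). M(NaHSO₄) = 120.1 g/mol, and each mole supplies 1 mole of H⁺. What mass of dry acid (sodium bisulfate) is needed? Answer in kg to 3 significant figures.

70.0 kg

Volume: 324 m³ = 324,000 L.
Alkalinity to neutralize: (170 − 80) = 90 mg/L as CaCO₃ × 324,000 L = 29,160 g as CaCO₃.
Equivalents of H⁺ required: 29,160 ÷ 50 g/eq = 583.2 eq = 583.2 mol NaHSO₄.
Mass of NaHSO₄: 583.2 × 120.1 = 70,040 g.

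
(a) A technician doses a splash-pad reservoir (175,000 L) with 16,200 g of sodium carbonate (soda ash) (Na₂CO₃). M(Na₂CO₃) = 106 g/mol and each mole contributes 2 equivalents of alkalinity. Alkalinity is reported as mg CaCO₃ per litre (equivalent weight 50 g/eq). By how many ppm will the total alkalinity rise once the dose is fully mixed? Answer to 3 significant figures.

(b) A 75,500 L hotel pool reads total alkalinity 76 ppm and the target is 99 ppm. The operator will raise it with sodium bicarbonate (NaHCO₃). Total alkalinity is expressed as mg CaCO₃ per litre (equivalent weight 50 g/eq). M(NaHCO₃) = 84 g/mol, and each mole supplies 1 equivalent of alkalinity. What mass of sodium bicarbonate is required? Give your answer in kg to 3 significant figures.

(a) Moles of Na₂CO₃: 16,200 g ÷ 106 g/mol = 152.8 mol → 305.7 eq of alkalinity.
(a) As CaCO₃: 305.7 eq × 50 g/eq = 15,280 g.
(a) Rise: 15,280 g / 175,000 L × 1000 = 87.33 mg/L.

(b) Alkalinity to add: (99 − 76) = 23 mg/L as CaCO₃ × 75,500 L = 1736 g as CaCO₃.
(b) Equivalents: 1736 g ÷ 50 g/eq = 34.73 eq.
(b) NaHCO₃ supplies 1 eq per mole → 34.73 mol.
(b) Mass: 34.73 mol × 84 g/mol = 2917 g.

(a) 87.3 ppm; (b) 2.92 kg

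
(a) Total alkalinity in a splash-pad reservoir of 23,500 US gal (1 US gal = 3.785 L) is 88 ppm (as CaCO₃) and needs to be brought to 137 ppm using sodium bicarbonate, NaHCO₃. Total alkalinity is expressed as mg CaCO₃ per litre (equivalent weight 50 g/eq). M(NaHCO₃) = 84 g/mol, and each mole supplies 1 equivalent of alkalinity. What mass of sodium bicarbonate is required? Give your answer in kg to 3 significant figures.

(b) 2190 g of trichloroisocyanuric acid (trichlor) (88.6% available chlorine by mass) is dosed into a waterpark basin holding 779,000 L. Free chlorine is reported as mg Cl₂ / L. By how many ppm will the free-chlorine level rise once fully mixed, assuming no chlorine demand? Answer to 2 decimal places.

(a) Volume: 23,500 US gal × 3.785 L/gal = 88,948 L.
(a) Alkalinity to add: (137 − 88) = 49 mg/L as CaCO₃ × 88,948 L = 4358 g as CaCO₃.
(a) Equivalents: 4358 g ÷ 50 g/eq = 87.17 eq.
(a) NaHCO₃ supplies 1 eq per mole → 87.17 mol.
(a) Mass: 87.17 mol × 84 g/mol = 7322 g.

(b) Available chlorine delivered: 2190 g × 0.886 = 1940 g as Cl₂.
(b) Concentration rise: 1940 g / 779,000 L = 2.491 mg/L = 2.49 ppm.

(a) 7.32 kg; (b) 2.49 ppm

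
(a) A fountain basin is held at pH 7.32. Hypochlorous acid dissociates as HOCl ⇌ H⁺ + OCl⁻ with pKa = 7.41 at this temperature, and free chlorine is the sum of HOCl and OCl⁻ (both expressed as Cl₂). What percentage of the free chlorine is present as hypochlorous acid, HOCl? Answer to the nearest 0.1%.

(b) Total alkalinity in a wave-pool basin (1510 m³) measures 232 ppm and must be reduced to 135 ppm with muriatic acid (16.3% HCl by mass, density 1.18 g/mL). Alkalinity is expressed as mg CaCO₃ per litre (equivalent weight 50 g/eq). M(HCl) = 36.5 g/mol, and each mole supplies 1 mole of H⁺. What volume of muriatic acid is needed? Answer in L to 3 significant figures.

(a) [OCl⁻]/[HOCl] = 10^(pH − pKa) = 10^(7.32 − 7.41) = 10^-0.09 = 0.8128.
(a) Fraction as HOCl = 1 / (1 + 0.8128) = 0.5516.

(b) Volume: 1510 m³ = 1,510,000 L.
(b) Alkalinity to neutralize: (232 − 135) = 97 mg/L as CaCO₃ × 1,510,000 L = 146,500 g as CaCO₃.
(b) Equivalents of H⁺ required: 146,500 ÷ 50 g/eq = 2929 eq = 2929 mol HCl.
(b) Mass of HCl: 2929 × 36.5 = 106,900 g.
(b) Mass of 16.3% solution: 106,900 / 0.163 = 656,000 g.
(b) Volume: 656,000 g ÷ 1.18 g/mL = 555,900 mL.

(a) 55.2%; (b) 556 L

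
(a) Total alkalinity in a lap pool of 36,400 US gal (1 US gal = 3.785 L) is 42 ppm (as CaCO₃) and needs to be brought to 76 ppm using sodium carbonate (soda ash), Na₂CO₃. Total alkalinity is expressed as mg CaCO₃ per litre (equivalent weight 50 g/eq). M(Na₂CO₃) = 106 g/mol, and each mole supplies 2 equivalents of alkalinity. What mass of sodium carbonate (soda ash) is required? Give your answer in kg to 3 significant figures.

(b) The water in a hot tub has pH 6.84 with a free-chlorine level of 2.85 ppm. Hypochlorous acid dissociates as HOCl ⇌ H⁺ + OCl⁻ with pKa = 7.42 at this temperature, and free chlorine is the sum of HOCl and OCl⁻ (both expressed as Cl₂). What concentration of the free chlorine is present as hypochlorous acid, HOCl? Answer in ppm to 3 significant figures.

(a) 4.97 kg; (b) 2.26 ppm

(a) Volume: 36,400 US gal × 3.785 L/gal = 137,774 L.
(a) Alkalinity to add: (76 − 42) = 34 mg/L as CaCO₃ × 137,774 L = 4684 g as CaCO₃.
(a) Equivalents: 4684 g ÷ 50 g/eq = 93.69 eq.
(a) Each mole of Na₂CO₃ supplies 2 eq, so 93.69 / 2 = 46.84 mol.
(a) Mass: 46.84 mol × 106 g/mol = 4965 g.

(b) [OCl⁻]/[HOCl] = 10^(pH − pKa) = 10^(6.84 − 7.42) = 10^-0.58 = 0.263.
(b) Fraction as HOCl = 1 / (1 + 0.263) = 0.7917.
(b) HOCl = 0.7917 × 2.85 ppm = 2.256 ppm.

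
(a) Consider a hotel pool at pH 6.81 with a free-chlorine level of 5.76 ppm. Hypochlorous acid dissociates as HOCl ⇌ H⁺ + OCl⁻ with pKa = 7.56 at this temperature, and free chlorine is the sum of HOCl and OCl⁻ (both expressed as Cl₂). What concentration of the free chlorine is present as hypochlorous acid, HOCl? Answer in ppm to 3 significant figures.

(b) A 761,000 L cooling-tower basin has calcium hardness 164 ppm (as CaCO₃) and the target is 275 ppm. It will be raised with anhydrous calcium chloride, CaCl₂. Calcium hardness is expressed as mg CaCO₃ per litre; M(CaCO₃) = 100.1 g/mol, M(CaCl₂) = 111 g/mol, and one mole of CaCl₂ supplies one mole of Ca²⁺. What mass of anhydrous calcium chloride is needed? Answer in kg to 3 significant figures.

(a) 4.89 ppm; (b) 93.7 kg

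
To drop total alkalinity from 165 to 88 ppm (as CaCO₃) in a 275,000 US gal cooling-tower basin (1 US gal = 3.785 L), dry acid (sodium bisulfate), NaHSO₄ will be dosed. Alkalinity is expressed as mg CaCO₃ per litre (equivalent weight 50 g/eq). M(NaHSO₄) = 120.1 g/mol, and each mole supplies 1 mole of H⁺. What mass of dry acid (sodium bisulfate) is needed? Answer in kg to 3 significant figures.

193 kg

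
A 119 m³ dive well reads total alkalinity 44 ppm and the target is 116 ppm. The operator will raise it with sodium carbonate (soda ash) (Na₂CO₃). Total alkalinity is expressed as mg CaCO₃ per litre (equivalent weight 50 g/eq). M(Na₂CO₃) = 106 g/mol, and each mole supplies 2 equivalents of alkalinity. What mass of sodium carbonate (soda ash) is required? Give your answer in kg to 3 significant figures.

Volume: 119 m³ = 119,000 L.
Alkalinity to add: (116 − 44) = 72 mg/L as CaCO₃ × 119,000 L = 8568 g as CaCO₃.
Equivalents: 8568 g ÷ 50 g/eq = 171.4 eq.
Each mole of Na₂CO₃ supplies 2 eq, so 171.4 / 2 = 85.68 mol.
Mass: 85.68 mol × 106 g/mol = 9082 g.

9.08 kg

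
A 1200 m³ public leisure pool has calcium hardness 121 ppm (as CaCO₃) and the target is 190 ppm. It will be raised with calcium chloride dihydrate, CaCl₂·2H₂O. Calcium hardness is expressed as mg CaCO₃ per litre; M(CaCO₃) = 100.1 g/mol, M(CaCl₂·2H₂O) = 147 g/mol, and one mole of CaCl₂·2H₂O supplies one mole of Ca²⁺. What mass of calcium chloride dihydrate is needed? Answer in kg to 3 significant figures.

122 kg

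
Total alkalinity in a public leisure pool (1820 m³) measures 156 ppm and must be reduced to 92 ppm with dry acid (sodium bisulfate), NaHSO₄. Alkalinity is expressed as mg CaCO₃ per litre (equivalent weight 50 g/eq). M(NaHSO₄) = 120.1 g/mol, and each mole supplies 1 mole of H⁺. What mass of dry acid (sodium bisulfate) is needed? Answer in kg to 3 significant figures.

Volume: 1820 m³ = 1,820,000 L.
Alkalinity to neutralize: (156 − 92) = 64 mg/L as CaCO₃ × 1,820,000 L = 116,500 g as CaCO₃.
Equivalents of H⁺ required: 116,500 ÷ 50 g/eq = 2330 eq = 2330 mol NaHSO₄.
Mass of NaHSO₄: 2330 × 120.1 = 279,800 g.

280 kg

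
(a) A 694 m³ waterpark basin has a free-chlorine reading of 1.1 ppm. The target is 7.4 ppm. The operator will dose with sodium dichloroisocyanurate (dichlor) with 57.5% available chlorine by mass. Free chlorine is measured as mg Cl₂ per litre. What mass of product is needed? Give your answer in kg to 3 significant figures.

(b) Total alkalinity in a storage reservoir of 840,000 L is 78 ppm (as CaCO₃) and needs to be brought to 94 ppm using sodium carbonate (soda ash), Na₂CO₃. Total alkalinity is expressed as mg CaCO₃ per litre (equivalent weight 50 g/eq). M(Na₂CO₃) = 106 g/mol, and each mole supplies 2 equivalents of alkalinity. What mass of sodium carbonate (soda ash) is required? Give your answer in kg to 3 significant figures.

(a) 7.60 kg; (b) 14.2 kg

(a) Volume: 694 m³ = 694,000 L.
(a) Chlorine deficit: 7.4 − 1.1 = 6.3 ppm = 6.3 mg/L as Cl₂.
(a) Cl₂ equivalent needed: 6.3 mg/L × 694,000 L = 4,372,000 mg = 4372 g.
(a) Product at 57.5% available chlorine: 4372 / 0.575 = 7604 g.

(b) Alkalinity to add: (94 − 78) = 16 mg/L as CaCO₃ × 840,000 L = 13,440 g as CaCO₃.
(b) Equivalents: 13,440 g ÷ 50 g/eq = 268.8 eq.
(b) Each mole of Na₂CO₃ supplies 2 eq, so 268.8 / 2 = 134.4 mol.
(b) Mass: 134.4 mol × 106 g/mol = 14,250 g.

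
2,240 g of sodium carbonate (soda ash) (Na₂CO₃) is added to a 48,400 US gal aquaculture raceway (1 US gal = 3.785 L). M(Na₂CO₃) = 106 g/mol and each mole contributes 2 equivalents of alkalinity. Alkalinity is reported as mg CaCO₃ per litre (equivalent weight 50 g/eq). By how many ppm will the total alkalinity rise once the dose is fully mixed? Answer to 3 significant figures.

11.5 ppm

Volume: 48,400 US gal × 3.785 L/gal = 183,194 L.
Moles of Na₂CO₃: 2,240 g ÷ 106 g/mol = 21.13 mol → 42.26 eq of alkalinity.
As CaCO₃: 42.26 eq × 50 g/eq = 2113 g.
Rise: 2113 g / 183,194 L × 1000 = 11.54 mg/L.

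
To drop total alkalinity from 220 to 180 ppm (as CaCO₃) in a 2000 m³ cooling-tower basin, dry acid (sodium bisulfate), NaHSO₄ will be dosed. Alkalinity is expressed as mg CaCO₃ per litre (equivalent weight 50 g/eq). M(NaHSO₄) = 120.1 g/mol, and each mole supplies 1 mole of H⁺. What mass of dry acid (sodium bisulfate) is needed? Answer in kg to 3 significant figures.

192 kg

Volume: 2000 m³ = 2,000,000 L.
Alkalinity to neutralize: (220 − 180) = 40 mg/L as CaCO₃ × 2,000,000 L = 80,000 g as CaCO₃.
Equivalents of H⁺ required: 80,000 ÷ 50 g/eq = 1600 eq = 1600 mol NaHSO₄.
Mass of NaHSO₄: 1600 × 120.1 = 192,200 g.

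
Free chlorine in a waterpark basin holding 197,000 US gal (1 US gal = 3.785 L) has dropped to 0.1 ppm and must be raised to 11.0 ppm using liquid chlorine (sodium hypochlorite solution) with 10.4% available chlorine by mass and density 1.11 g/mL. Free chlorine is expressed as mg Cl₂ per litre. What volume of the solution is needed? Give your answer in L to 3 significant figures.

70.4 L

Volume: 197,000 US gal × 3.785 L/gal = 745,645 L.
Chlorine deficit: 11.0 − 0.1 = 10.9 ppm = 10.9 mg/L as Cl₂.
Cl₂ equivalent needed: 10.9 mg/L × 745,645 L = 8,128,000 mg = 8128 g.
Product at 10.4% available chlorine: 8128 / 0.104 = 78,150 g.
Volume at density 1.11 g/mL: 78,150 g ÷ 1.11 g/mL = 70,400 mL.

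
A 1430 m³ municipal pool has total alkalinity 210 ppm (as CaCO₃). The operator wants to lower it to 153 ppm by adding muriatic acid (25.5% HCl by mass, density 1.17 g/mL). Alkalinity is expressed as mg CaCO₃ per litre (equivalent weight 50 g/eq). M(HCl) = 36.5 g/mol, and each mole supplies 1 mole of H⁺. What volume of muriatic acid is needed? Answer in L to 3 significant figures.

Volume: 1430 m³ = 1,430,000 L.
Alkalinity to neutralize: (210 − 153) = 57 mg/L as CaCO₃ × 1,430,000 L = 81,510 g as CaCO₃.
Equivalents of H⁺ required: 81,510 ÷ 50 g/eq = 1630 eq = 1630 mol HCl.
Mass of HCl: 1630 × 36.5 = 59,500 g.
Mass of 25.5% solution: 59,500 / 0.255 = 233,300 g.
Volume: 233,300 g ÷ 1.17 g/mL = 199,400 mL.

199 L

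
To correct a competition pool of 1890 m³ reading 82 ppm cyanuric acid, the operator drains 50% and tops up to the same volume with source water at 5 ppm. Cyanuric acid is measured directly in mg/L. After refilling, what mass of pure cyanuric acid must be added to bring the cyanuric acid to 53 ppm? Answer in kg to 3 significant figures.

18.0 kg

Volume: 1890 m³ = 1,890,000 L.
After draining 50% and refilling: 82 × 0.50 + 5 × 0.50 = 43.5 ppm.
Deficit to target: 53 − 43.5 = 9.5 mg/L.
Mass: 9.5 mg/L × 1,890,000 L = 17,960 g cyanuric acid.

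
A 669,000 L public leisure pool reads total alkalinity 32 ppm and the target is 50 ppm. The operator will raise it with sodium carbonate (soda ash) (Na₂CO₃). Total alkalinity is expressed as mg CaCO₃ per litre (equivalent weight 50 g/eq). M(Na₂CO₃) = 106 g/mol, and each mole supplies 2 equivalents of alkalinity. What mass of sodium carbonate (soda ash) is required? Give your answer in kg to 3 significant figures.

12.8 kg

Alkalinity to add: (50 − 32) = 18 mg/L as CaCO₃ × 669,000 L = 12,040 g as CaCO₃.
Equivalents: 12,040 g ÷ 50 g/eq = 240.8 eq.
Each mole of Na₂CO₃ supplies 2 eq, so 240.8 / 2 = 120.4 mol.
Mass: 120.4 mol × 106 g/mol = 12,760 g.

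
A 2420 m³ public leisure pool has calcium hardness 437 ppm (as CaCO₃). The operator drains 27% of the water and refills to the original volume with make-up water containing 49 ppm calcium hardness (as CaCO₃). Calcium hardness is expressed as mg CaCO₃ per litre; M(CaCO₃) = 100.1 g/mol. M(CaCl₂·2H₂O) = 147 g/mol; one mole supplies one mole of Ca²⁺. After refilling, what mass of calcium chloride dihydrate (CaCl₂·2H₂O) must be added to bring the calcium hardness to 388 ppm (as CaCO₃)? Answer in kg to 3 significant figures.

198 kg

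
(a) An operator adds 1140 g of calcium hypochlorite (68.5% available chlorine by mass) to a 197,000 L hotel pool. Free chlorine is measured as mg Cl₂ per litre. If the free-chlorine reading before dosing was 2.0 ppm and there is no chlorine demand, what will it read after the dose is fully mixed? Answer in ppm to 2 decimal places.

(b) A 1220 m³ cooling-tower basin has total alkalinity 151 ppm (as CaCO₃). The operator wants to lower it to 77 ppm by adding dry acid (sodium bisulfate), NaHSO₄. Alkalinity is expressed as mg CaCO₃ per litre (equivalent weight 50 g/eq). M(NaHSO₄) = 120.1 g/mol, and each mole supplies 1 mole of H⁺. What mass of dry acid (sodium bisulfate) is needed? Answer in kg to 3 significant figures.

(a) 5.96 ppm; (b) 217 kg

(a) Available chlorine delivered: 1140 g × 0.685 = 780.9 g as Cl₂.
(a) Concentration rise: 780.9 g / 197,000 L = 3.964 mg/L = 3.96 ppm.
(a) Final FC: 2.0 + 3.96 = 5.96 ppm.

(b) Volume: 1220 m³ = 1,220,000 L.
(b) Alkalinity to neutralize: (151 − 77) = 74 mg/L as CaCO₃ × 1,220,000 L = 90,280 g as CaCO₃.
(b) Equivalents of H⁺ required: 90,280 ÷ 50 g/eq = 1806 eq = 1806 mol NaHSO₄.
(b) Mass of NaHSO₄: 1806 × 120.1 = 216,900 g.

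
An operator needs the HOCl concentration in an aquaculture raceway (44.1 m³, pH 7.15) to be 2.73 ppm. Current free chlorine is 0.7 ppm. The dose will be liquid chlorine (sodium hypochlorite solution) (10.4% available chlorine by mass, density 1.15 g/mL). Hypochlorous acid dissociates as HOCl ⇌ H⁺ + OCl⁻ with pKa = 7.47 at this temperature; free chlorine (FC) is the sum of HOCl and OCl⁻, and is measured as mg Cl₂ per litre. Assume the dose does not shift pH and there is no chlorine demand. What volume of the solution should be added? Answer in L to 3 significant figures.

1.23 L

Volume: 44.1 m³ = 44,100 L.
[OCl⁻]/[HOCl] = 10^(pH − pKa) = 10^(7.15 − 7.47) = 0.4786; fraction as HOCl = 1/(1 + 0.4786) = 0.6763.
Free chlorine required for 2.73 ppm HOCl: 2.73 / 0.6763 = 4.037 ppm.
FC to add: 4.037 − 0.7 = 3.337 mg/L as Cl₂.
Cl₂ equivalent: 3.337 mg/L × 44,100 L = 147.1 g.
Product at 10.4% available Cl: 147.1 / 0.104 = 1415 g.
Volume: 1415 g ÷ 1.15 g/mL = 1230 mL.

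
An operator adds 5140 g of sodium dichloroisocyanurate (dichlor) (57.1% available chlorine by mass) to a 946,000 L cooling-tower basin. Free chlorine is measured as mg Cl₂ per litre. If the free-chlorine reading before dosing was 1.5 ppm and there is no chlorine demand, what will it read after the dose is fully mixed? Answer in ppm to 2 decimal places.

Available chlorine delivered: 5140 g × 0.571 = 2935 g as Cl₂.
Concentration rise: 2935 g / 946,000 L = 3.102 mg/L = 3.10 ppm.
Final FC: 1.5 + 3.10 = 4.60 ppm.

4.60 ppm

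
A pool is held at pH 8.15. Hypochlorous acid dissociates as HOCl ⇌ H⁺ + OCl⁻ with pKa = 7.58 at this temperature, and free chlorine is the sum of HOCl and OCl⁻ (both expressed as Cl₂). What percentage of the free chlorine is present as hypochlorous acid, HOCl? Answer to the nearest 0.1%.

21.2%

[OCl⁻]/[HOCl] = 10^(pH − pKa) = 10^(8.15 − 7.58) = 10^0.57 = 3.715.
Fraction as HOCl = 1 / (1 + 3.715) = 0.2121.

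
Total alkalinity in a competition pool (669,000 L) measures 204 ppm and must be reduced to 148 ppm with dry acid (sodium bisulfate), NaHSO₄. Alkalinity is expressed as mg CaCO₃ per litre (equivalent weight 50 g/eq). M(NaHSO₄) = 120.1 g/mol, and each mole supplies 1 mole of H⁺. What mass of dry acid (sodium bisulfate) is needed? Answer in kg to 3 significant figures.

Alkalinity to neutralize: (204 − 148) = 56 mg/L as CaCO₃ × 669,000 L = 37,460 g as CaCO₃.
Equivalents of H⁺ required: 37,460 ÷ 50 g/eq = 749.3 eq = 749.3 mol NaHSO₄.
Mass of NaHSO₄: 749.3 × 120.1 = 89,990 g.

90.0 kg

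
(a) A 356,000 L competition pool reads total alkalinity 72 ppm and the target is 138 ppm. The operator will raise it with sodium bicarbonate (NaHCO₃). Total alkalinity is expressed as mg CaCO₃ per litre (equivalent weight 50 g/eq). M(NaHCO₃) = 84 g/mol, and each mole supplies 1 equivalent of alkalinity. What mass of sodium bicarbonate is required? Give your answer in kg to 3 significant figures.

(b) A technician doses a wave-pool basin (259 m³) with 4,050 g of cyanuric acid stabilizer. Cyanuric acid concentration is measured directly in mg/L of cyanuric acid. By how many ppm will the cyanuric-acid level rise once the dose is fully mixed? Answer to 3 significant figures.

(a) 39.5 kg; (b) 15.6 ppm

(a) Alkalinity to add: (138 − 72) = 66 mg/L as CaCO₃ × 356,000 L = 23,500 g as CaCO₃.
(a) Equivalents: 23,500 g ÷ 50 g/eq = 469.9 eq.
(a) NaHCO₃ supplies 1 eq per mole → 469.9 mol.
(a) Mass: 469.9 mol × 84 g/mol = 39,470 g.

(b) Volume: 259 m³ = 259,000 L.
(b) Rise: 4,050 g / 259,000 L × 1000 = 15.64 mg/L.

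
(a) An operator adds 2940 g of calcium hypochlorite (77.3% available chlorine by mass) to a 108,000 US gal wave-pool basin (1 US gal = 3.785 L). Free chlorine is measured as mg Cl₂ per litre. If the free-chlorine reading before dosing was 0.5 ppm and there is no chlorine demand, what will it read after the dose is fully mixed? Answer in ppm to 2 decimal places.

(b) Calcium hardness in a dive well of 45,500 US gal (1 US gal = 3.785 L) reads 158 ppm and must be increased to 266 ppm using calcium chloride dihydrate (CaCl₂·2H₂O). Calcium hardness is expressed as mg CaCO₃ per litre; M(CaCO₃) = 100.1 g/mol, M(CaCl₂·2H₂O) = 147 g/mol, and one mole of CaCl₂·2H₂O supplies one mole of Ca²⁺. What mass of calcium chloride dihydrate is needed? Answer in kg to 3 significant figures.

(a) 6.06 ppm; (b) 27.3 kg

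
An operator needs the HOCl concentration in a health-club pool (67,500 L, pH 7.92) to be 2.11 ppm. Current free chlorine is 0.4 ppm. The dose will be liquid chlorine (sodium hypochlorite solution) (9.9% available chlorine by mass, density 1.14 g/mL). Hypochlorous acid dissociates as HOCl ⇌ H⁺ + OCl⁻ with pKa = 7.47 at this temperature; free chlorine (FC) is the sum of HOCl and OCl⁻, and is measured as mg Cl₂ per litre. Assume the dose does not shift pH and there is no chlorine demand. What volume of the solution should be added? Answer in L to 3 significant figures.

4.58 L

[OCl⁻]/[HOCl] = 10^(pH − pKa) = 10^(7.92 − 7.47) = 2.818; fraction as HOCl = 1/(1 + 2.818) = 0.2619.
Free chlorine required for 2.11 ppm HOCl: 2.11 / 0.2619 = 8.057 ppm.
FC to add: 8.057 − 0.4 = 7.657 mg/L as Cl₂.
Cl₂ equivalent: 7.657 mg/L × 67,500 L = 516.8 g.
Product at 9.9% available Cl: 516.8 / 0.099 = 5221 g.
Volume: 5221 g ÷ 1.14 g/mL = 4579 mL.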